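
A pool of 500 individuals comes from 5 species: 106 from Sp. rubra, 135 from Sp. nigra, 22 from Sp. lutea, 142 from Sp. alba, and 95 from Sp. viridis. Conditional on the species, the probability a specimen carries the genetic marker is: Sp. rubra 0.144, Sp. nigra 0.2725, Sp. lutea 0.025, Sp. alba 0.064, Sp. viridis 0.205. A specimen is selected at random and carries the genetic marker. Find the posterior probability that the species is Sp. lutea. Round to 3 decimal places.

0.007

Prior × likelihood for each hypothesis:
  Sp. rubra: 0.212 × 0.144 = 0.030528
  Sp. nigra: 0.27 × 0.2725 = 0.073575
  Sp. lutea: 0.044 × 0.025 = 0.0011
  Sp. alba: 0.284 × 0.064 = 0.018176
  Sp. viridis: 0.19 × 0.205 = 0.03895
Normalizing constant = 0.162329.
P(Sp. lutea | evidence) = 0.0011 / 0.162329 ≈ 0.007.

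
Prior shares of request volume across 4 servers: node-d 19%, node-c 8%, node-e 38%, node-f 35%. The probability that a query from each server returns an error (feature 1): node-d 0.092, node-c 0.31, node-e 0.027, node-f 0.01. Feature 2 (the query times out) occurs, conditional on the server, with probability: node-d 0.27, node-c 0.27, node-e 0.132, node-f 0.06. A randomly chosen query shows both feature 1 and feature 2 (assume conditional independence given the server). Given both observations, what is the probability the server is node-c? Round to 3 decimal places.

Compute prior × likelihood for every hypothesis:
  node-d: 0.19 × 0.092 × 0.27 = 0.0047196
  node-c: 0.08 × 0.31 × 0.27 = 0.006696
  node-e: 0.38 × 0.027 × 0.132 = 0.00135432
  node-f: 0.35 × 0.01 × 0.06 = 0.00021
Normalizing constant = 0.01297992.
P(node-c | evidence) = 0.006696 / 0.01297992 ≈ 0.516.

0.516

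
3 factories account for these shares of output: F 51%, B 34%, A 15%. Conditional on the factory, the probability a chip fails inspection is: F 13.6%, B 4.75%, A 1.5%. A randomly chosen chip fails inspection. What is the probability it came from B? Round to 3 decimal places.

Compute prior × likelihood for every hypothesis:
  F: 0.51 × 0.136 = 0.06936
  B: 0.34 × 0.0475 = 0.01615
  A: 0.15 × 0.015 = 0.00225
Normalizing constant = 0.08776.
P(B | evidence) = 0.01615 / 0.08776 ≈ 0.184.

0.184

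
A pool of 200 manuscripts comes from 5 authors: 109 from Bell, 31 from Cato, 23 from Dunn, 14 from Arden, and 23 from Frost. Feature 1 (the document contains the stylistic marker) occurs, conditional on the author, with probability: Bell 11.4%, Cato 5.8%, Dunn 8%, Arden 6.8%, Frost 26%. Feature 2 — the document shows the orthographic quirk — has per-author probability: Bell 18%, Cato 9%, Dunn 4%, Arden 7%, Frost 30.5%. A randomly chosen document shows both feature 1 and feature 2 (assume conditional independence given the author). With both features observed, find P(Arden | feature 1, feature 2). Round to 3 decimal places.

By Bayes' rule, posterior ∝ prior × likelihood:
  Bell: 0.545 × 0.114 × 0.18 = 0.0111834
  Cato: 0.155 × 0.058 × 0.09 = 0.0008091
  Dunn: 0.115 × 0.08 × 0.04 = 0.000368
  Arden: 0.07 × 0.068 × 0.07 = 0.0003332
  Frost: 0.115 × 0.26 × 0.305 = 0.0091195
Sum = 0.0218132.
P(Arden | evidence) = 0.0003332 / 0.0218132 ≈ 0.015.

0.015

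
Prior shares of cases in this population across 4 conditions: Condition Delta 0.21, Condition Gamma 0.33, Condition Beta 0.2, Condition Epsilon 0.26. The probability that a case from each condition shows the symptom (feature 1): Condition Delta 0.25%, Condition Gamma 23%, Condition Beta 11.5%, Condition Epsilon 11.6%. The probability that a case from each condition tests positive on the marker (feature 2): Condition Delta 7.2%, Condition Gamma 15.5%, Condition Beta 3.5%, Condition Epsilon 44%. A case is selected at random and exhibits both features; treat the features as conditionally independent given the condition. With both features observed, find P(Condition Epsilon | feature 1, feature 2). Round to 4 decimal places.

Prior × likelihood for each hypothesis:
  Condition Delta: 0.21 × 0.0025 × 0.072 = 0.0000378
  Condition Gamma: 0.33 × 0.23 × 0.155 = 0.0117645
  Condition Beta: 0.2 × 0.115 × 0.035 = 0.000805
  Condition Epsilon: 0.26 × 0.116 × 0.44 = 0.0132704
Total = 0.0258777.
P(Condition Epsilon | evidence) = 0.0132704 / 0.0258777 ≈ 0.5128.

0.5128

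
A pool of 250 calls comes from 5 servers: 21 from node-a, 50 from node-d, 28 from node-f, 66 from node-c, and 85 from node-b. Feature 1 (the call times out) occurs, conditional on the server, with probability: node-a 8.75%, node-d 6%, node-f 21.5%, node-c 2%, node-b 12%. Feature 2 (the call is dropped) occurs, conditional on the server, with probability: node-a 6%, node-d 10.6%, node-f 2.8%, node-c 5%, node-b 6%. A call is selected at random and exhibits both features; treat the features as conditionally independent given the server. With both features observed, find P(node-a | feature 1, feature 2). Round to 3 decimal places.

By Bayes' rule, posterior ∝ prior × likelihood:
  node-a: 0.084 × 0.0875 × 0.06 = 0.000441
  node-d: 0.2 × 0.06 × 0.106 = 0.001272
  node-f: 0.112 × 0.215 × 0.028 = 0.00067424
  node-c: 0.264 × 0.02 × 0.05 = 0.000264
  node-b: 0.34 × 0.12 × 0.06 = 0.002448
Sum = 0.00509924.
P(node-a | evidence) = 0.000441 / 0.00509924 ≈ 0.086.

0.086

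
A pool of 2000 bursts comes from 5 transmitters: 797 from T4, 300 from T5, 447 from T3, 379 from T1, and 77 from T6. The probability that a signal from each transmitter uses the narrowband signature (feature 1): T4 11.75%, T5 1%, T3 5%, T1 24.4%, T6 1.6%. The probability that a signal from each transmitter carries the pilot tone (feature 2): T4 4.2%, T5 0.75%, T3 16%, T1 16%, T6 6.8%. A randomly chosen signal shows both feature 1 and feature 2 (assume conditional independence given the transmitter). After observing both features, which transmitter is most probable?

Prior × likelihood for each hypothesis:
  T4: 0.3985 × 0.1175 × 0.042 = 0.0019665975
  T5: 0.15 × 0.01 × 0.0075 = 0.00001125
  T3: 0.2235 × 0.05 × 0.16 = 0.001788
  T1: 0.1895 × 0.244 × 0.16 = 0.00739808
  T6: 0.0385 × 0.016 × 0.068 = 0.000041888
Sum = 0.0112058155.
Largest term belongs to T1, so T1 is most probable.

T1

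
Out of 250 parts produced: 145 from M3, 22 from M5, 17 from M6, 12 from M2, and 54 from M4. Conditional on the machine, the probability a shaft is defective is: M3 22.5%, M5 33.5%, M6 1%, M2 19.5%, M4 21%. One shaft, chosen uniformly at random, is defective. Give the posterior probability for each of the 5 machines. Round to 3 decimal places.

Unnormalized posteriors (prior × likelihood):
  M3: 0.58 × 0.225 = 0.1305
  M5: 0.088 × 0.335 = 0.02948
  M6: 0.068 × 0.01 = 0.00068
  M2: 0.048 × 0.195 = 0.00936
  M4: 0.216 × 0.21 = 0.04536
Sum = 0.21538.
P(M3 | defective) = 0.1305/0.21538 ≈ 0.606
P(M5 | defective) = 0.02948/0.21538 ≈ 0.137
P(M6 | defective) = 0.00068/0.21538 ≈ 0.003
P(M2 | defective) = 0.00936/0.21538 ≈ 0.043
P(M4 | defective) = 0.04536/0.21538 ≈ 0.211

M3 0.606, M5 0.137, M6 0.003, M2 0.043, M4 0.211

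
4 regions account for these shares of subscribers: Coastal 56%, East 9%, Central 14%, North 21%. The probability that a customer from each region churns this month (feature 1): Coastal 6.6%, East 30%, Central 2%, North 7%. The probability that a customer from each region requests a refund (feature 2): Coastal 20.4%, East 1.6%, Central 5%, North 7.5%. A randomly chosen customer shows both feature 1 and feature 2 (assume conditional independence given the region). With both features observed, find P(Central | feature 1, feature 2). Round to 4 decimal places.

0.0152

By Bayes' rule, posterior ∝ prior × likelihood:
  Coastal: 0.56 × 0.066 × 0.204 = 0.00753984
  East: 0.09 × 0.3 × 0.016 = 0.000432
  Central: 0.14 × 0.02 × 0.05 = 0.00014
  North: 0.21 × 0.07 × 0.075 = 0.0011025
Normalizing constant = 0.00921434.
P(Central | evidence) = 0.00014 / 0.00921434 ≈ 0.0152.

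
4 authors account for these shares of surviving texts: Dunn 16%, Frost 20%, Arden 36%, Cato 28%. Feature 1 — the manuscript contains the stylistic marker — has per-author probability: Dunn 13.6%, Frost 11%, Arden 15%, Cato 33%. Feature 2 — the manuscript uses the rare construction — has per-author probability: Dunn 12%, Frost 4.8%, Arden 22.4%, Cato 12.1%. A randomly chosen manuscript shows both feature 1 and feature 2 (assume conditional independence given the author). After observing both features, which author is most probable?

Arden

Prior × likelihood for each hypothesis:
  Dunn: 0.16 × 0.136 × 0.12 = 0.0026112
  Frost: 0.2 × 0.11 × 0.048 = 0.001056
  Arden: 0.36 × 0.15 × 0.224 = 0.012096
  Cato: 0.28 × 0.33 × 0.121 = 0.0111804
Normalizing constant = 0.0269436.
Largest term belongs to Arden, so Arden is most probable.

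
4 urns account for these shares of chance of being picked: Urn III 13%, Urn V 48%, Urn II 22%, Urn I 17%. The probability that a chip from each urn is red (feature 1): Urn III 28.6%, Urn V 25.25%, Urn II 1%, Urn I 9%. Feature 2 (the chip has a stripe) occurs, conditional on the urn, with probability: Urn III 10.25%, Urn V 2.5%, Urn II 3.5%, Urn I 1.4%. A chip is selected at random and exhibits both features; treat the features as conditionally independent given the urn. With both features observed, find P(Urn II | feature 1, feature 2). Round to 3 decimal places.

Prior × likelihood for each hypothesis:
  Urn III: 0.13 × 0.286 × 0.1025 = 0.00381095
  Urn V: 0.48 × 0.2525 × 0.025 = 0.00303
  Urn II: 0.22 × 0.01 × 0.035 = 0.000077
  Urn I: 0.17 × 0.09 × 0.014 = 0.0002142
Normalizing constant = 0.00713215.
P(Urn II | evidence) = 0.000077 / 0.00713215 ≈ 0.011.

0.011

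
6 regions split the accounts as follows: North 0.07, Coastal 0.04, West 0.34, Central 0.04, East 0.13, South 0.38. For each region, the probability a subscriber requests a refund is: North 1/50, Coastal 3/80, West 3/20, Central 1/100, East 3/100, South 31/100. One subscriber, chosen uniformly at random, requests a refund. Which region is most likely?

South

Prior × likelihood for each hypothesis:
  North: 0.07 × 0.02 = 0.0014
  Coastal: 0.04 × 0.0375 = 0.0015
  West: 0.34 × 0.15 = 0.051
  Central: 0.04 × 0.01 = 0.0004
  East: 0.13 × 0.03 = 0.0039
  South: 0.38 × 0.31 = 0.1178
Sum = 0.176.
Largest term belongs to South, so South is most probable.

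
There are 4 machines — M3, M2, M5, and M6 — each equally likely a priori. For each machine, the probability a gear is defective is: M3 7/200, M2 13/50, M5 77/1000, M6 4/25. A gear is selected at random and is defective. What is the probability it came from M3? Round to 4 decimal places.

0.0658

With a uniform prior (1/4 each), posterior ∝ likelihood:
  M3: 0.035
  M2: 0.26
  M5: 0.077
  M6: 0.16
Normalizing constant = 0.532.
P(M3 | evidence) = 0.035 / 0.532 ≈ 0.0658.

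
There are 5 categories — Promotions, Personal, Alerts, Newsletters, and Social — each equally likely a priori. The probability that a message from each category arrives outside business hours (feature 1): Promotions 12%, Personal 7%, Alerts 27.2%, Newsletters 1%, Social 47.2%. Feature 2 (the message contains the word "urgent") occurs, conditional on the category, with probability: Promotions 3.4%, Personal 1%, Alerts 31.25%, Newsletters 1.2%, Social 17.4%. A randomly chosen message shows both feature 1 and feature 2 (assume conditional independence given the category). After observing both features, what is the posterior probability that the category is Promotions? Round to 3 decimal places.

With a uniform prior (1/5 each), posterior ∝ likelihood:
  Promotions: 0.12 × 0.034 = 0.00408
  Personal: 0.07 × 0.01 = 0.0007
  Alerts: 0.272 × 0.3125 = 0.085
  Newsletters: 0.01 × 0.012 = 0.00012
  Social: 0.472 × 0.174 = 0.082128
Sum = 0.172028.
P(Promotions | evidence) = 0.00408 / 0.172028 ≈ 0.024.

0.024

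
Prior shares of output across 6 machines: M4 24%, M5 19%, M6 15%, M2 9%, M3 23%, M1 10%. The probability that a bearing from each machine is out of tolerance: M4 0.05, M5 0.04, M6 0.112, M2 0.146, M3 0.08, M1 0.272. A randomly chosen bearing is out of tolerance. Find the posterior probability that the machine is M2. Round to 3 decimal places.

By Bayes' rule, posterior ∝ prior × likelihood:
  M4: 0.24 × 0.05 = 0.012
  M5: 0.19 × 0.04 = 0.0076
  M6: 0.15 × 0.112 = 0.0168
  M2: 0.09 × 0.146 = 0.01314
  M3: 0.23 × 0.08 = 0.0184
  M1: 0.1 × 0.272 = 0.0272
Sum = 0.09514.
P(M2 | evidence) = 0.01314 / 0.09514 ≈ 0.138.

0.138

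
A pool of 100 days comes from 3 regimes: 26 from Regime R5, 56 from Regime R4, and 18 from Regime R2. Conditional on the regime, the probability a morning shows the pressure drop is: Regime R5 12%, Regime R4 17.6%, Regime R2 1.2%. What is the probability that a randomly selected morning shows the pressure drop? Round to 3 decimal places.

Prior × likelihood for each hypothesis:
  Regime R5: 0.26 × 0.12 = 0.0312
  Regime R4: 0.56 × 0.176 = 0.09856
  Regime R2: 0.18 × 0.012 = 0.00216
P(drop) = 0.0312 + 0.09856 + 0.00216 = 0.13192 → 0.132.

0.132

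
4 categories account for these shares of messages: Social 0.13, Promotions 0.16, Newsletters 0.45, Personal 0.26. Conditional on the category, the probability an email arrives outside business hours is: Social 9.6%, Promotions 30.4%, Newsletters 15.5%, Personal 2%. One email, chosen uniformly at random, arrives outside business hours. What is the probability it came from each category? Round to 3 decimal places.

Social 0.092, Promotions 0.357, Newsletters 0.513, Personal 0.038

Compute prior × likelihood for every hypothesis:
  Social: 0.13 × 0.096 = 0.01248
  Promotions: 0.16 × 0.304 = 0.04864
  Newsletters: 0.45 × 0.155 = 0.06975
  Personal: 0.26 × 0.02 = 0.0052
Sum = 0.13607.
P(Social | off-hours) = 0.01248/0.13607 ≈ 0.092
P(Promotions | off-hours) = 0.04864/0.13607 ≈ 0.357
P(Newsletters | off-hours) = 0.06975/0.13607 ≈ 0.513
P(Personal | off-hours) = 0.0052/0.13607 ≈ 0.038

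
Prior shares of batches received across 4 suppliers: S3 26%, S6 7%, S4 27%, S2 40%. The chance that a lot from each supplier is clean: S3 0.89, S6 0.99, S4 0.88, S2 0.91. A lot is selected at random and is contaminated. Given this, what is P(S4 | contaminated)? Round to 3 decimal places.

Taking complements, P(contaminated | each) = S3 0.11, S6 0.01, S4 0.12, S2 0.09.
Compute prior × likelihood for every hypothesis:
  S3: 0.26 × 0.11 = 0.0286
  S6: 0.07 × 0.01 = 0.0007
  S4: 0.27 × 0.12 = 0.0324
  S2: 0.4 × 0.09 = 0.036
Total = 0.0977.
P(S4 | evidence) = 0.0324 / 0.0977 ≈ 0.332.

0.332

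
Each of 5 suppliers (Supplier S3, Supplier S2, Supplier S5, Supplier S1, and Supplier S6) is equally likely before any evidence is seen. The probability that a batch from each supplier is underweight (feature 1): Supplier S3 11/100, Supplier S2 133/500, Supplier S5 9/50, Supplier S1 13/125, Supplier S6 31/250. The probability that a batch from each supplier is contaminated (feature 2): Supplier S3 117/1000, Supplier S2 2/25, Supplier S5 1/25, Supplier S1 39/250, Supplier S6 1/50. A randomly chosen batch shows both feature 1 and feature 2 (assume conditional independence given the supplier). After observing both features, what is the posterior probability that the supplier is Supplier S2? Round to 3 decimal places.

With a uniform prior (1/5 each), posterior ∝ likelihood:
  Supplier S3: 0.11 × 0.117 = 0.01287
  Supplier S2: 0.266 × 0.08 = 0.02128
  Supplier S5: 0.18 × 0.04 = 0.0072
  Supplier S1: 0.104 × 0.156 = 0.016224
  Supplier S6: 0.124 × 0.02 = 0.00248
Total = 0.060054.
P(Supplier S2 | evidence) = 0.02128 / 0.060054 ≈ 0.354.

0.354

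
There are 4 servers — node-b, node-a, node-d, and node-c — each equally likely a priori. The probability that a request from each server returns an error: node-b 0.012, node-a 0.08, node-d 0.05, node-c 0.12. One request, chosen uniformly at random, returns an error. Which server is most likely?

With a uniform prior (1/4 each), posterior ∝ likelihood:
  node-b: 0.012
  node-a: 0.08
  node-d: 0.05
  node-c: 0.12
Normalizing constant = 0.262.
Largest term belongs to node-c, so node-c is most probable.

node-c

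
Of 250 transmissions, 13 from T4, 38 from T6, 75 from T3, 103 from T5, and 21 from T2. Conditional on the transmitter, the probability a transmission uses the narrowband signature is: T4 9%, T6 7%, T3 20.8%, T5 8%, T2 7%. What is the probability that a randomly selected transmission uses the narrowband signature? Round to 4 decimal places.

Compute prior × likelihood for every hypothesis:
  T4: 0.052 × 0.09 = 0.00468
  T6: 0.152 × 0.07 = 0.01064
  T3: 0.3 × 0.208 = 0.0624
  T5: 0.412 × 0.08 = 0.03296
  T2: 0.084 × 0.07 = 0.00588
P(narrowband) = 0.00468 + 0.01064 + 0.0624 + 0.03296 + 0.00588 = 0.11656 → 0.1166.

0.1166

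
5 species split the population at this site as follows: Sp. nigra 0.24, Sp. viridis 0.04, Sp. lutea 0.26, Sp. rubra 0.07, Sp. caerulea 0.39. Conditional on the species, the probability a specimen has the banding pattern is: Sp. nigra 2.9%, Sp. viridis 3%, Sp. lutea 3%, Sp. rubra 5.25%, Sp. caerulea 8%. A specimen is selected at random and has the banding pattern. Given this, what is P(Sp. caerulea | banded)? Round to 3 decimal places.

Compute prior × likelihood for every hypothesis:
  Sp. nigra: 0.24 × 0.029 = 0.00696
  Sp. viridis: 0.04 × 0.03 = 0.0012
  Sp. lutea: 0.26 × 0.03 = 0.0078
  Sp. rubra: 0.07 × 0.0525 = 0.003675
  Sp. caerulea: 0.39 × 0.08 = 0.0312
Total = 0.050835.
P(Sp. caerulea | evidence) = 0.0312 / 0.050835 ≈ 0.614.

0.614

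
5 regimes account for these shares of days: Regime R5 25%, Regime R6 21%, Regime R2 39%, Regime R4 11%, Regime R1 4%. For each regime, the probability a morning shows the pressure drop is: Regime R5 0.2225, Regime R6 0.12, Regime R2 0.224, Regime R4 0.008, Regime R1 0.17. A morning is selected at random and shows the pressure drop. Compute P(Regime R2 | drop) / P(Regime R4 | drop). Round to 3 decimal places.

99.273

By Bayes' rule, posterior ∝ prior × likelihood:
  Regime R5: 0.25 × 0.2225 = 0.055625
  Regime R6: 0.21 × 0.12 = 0.0252
  Regime R2: 0.39 × 0.224 = 0.08736
  Regime R4: 0.11 × 0.008 = 0.00088
  Regime R1: 0.04 × 0.17 = 0.0068
Sum = 0.175865.
The ratio is 0.08736 / 0.00088 (the normalizer cancels) = 99.273.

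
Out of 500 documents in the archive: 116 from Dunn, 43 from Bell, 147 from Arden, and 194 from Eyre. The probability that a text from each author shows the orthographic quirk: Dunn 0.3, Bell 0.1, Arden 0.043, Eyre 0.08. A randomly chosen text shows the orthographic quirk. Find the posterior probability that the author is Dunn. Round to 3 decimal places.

0.571

By Bayes' rule, posterior ∝ prior × likelihood:
  Dunn: 0.232 × 0.3 = 0.0696
  Bell: 0.086 × 0.1 = 0.0086
  Arden: 0.294 × 0.043 = 0.012642
  Eyre: 0.388 × 0.08 = 0.03104
Total = 0.121882.
P(Dunn | evidence) = 0.0696 / 0.121882 ≈ 0.571.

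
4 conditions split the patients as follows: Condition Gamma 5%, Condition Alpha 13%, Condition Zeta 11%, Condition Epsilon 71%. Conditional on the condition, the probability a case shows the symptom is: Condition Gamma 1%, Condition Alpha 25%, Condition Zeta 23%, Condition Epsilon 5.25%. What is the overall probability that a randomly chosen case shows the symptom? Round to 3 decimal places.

Compute prior × likelihood for every hypothesis:
  Condition Gamma: 0.05 × 0.01 = 0.0005
  Condition Alpha: 0.13 × 0.25 = 0.0325
  Condition Zeta: 0.11 × 0.23 = 0.0253
  Condition Epsilon: 0.71 × 0.0525 = 0.037275
P(symptomatic) = 0.0005 + 0.0325 + 0.0253 + 0.037275 = 0.095575 → 0.096.

0.096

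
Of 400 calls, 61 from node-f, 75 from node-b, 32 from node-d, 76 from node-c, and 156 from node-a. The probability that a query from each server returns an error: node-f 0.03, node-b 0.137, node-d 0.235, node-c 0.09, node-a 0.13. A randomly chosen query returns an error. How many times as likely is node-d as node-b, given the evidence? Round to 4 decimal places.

Unnormalized posteriors (prior × likelihood):
  node-f: 0.1525 × 0.03 = 0.004575
  node-b: 0.1875 × 0.137 = 0.0256875
  node-d: 0.08 × 0.235 = 0.0188
  node-c: 0.19 × 0.09 = 0.0171
  node-a: 0.39 × 0.13 = 0.0507
Normalizing constant = 0.1168625.
The ratio is 0.0188 / 0.0256875 (the normalizer cancels) = 0.7319.

0.7319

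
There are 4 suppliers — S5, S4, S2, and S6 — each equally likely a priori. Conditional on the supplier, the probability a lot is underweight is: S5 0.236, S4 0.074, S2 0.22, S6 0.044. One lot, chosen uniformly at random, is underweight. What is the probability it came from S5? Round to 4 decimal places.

With a uniform prior (1/4 each), posterior ∝ likelihood:
  S5: 0.236
  S4: 0.074
  S2: 0.22
  S6: 0.044
Normalizing constant = 0.574.
P(S5 | evidence) = 0.236 / 0.574 ≈ 0.4111.

0.4111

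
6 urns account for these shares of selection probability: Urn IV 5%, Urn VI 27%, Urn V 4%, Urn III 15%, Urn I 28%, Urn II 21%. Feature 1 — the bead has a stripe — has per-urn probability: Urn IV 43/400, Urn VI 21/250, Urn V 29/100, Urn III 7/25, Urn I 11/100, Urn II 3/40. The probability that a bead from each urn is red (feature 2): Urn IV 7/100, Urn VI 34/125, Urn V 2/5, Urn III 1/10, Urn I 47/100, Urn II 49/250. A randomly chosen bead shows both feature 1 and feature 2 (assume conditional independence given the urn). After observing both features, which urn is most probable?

Urn I

By Bayes' rule, posterior ∝ prior × likelihood:
  Urn IV: 0.05 × 0.1075 × 0.07 = 0.00037625
  Urn VI: 0.27 × 0.084 × 0.272 = 0.00616896
  Urn V: 0.04 × 0.29 × 0.4 = 0.00464
  Urn III: 0.15 × 0.28 × 0.1 = 0.0042
  Urn I: 0.28 × 0.11 × 0.47 = 0.014476
  Urn II: 0.21 × 0.075 × 0.196 = 0.003087
Sum = 0.03294821.
Largest term belongs to Urn I, so Urn I is most probable.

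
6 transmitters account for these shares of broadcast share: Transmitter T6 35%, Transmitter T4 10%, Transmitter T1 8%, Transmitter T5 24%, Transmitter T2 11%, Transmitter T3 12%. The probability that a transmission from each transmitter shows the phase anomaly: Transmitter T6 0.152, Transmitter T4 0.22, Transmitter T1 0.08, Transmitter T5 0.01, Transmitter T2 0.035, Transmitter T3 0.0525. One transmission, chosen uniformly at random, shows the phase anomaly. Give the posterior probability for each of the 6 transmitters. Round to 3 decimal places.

Unnormalized posteriors (prior × likelihood):
  Transmitter T6: 0.35 × 0.152 = 0.0532
  Transmitter T4: 0.1 × 0.22 = 0.022
  Transmitter T1: 0.08 × 0.08 = 0.0064
  Transmitter T5: 0.24 × 0.01 = 0.0024
  Transmitter T2: 0.11 × 0.035 = 0.00385
  Transmitter T3: 0.12 × 0.0525 = 0.0063
Total = 0.09415.
P(Transmitter T6 | anomaly) = 0.0532/0.09415 ≈ 0.565
P(Transmitter T4 | anomaly) = 0.022/0.09415 ≈ 0.234
P(Transmitter T1 | anomaly) = 0.0064/0.09415 ≈ 0.068
P(Transmitter T5 | anomaly) = 0.0024/0.09415 ≈ 0.025
P(Transmitter T2 | anomaly) = 0.00385/0.09415 ≈ 0.041
P(Transmitter T3 | anomaly) = 0.0063/0.09415 ≈ 0.067

Transmitter T6 0.565, Transmitter T4 0.234, Transmitter T1 0.068, Transmitter T5 0.025, Transmitter T2 0.041, Transmitter T3 0.067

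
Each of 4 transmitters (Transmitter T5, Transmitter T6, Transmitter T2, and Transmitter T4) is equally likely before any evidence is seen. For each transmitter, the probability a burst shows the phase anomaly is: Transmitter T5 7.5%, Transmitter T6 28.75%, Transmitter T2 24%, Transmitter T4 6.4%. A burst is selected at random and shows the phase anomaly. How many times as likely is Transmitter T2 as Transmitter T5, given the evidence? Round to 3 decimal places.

3.200

Since the prior is uniform, the posterior is proportional to the likelihood:
  Transmitter T5: 0.075
  Transmitter T6: 0.2875
  Transmitter T2: 0.24
  Transmitter T4: 0.064
Normalizing constant = 0.6665.
The ratio is 0.24 / 0.075 (the normalizer cancels) = 3.200.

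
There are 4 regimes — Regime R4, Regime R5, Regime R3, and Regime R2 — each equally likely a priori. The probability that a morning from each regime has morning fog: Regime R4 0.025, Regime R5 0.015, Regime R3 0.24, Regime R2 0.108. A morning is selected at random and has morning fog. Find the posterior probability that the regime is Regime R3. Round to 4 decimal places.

Since the prior is uniform, the posterior is proportional to the likelihood:
  Regime R4: 0.025
  Regime R5: 0.015
  Regime R3: 0.24
  Regime R2: 0.108
Sum = 0.388.
P(Regime R3 | evidence) = 0.24 / 0.388 ≈ 0.6186.

0.6186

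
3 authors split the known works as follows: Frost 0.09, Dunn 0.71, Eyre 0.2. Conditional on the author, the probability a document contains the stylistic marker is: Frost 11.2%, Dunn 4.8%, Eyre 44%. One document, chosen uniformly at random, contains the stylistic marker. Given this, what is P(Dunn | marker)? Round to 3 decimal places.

0.258

Compute prior × likelihood for every hypothesis:
  Frost: 0.09 × 0.112 = 0.01008
  Dunn: 0.71 × 0.048 = 0.03408
  Eyre: 0.2 × 0.44 = 0.088
Normalizing constant = 0.13216.
P(Dunn | evidence) = 0.03408 / 0.13216 ≈ 0.258.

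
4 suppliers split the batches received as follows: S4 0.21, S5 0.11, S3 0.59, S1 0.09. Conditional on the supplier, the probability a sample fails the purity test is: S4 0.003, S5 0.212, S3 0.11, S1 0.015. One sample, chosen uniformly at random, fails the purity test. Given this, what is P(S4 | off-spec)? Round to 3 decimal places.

Compute prior × likelihood for every hypothesis:
  S4: 0.21 × 0.003 = 0.00063
  S5: 0.11 × 0.212 = 0.02332
  S3: 0.59 × 0.11 = 0.0649
  S1: 0.09 × 0.015 = 0.00135
Sum = 0.0902.
P(S4 | evidence) = 0.00063 / 0.0902 ≈ 0.007.

0.007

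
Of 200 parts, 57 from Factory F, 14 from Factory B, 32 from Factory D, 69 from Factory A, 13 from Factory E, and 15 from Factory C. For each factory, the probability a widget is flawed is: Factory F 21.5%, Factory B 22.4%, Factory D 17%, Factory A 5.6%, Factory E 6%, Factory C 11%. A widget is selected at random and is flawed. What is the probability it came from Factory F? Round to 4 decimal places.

Prior × likelihood for each hypothesis:
  Factory F: 0.285 × 0.215 = 0.061275
  Factory B: 0.07 × 0.224 = 0.01568
  Factory D: 0.16 × 0.17 = 0.0272
  Factory A: 0.345 × 0.056 = 0.01932
  Factory E: 0.065 × 0.06 = 0.0039
  Factory C: 0.075 × 0.11 = 0.00825
Normalizing constant = 0.135625.
P(Factory F | evidence) = 0.061275 / 0.135625 ≈ 0.4518.

0.4518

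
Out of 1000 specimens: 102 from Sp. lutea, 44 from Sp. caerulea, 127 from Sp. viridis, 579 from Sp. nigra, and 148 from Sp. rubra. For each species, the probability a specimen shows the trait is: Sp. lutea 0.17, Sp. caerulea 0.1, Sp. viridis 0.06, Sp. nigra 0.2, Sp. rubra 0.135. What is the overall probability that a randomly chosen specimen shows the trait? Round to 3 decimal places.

0.165

By Bayes' rule, posterior ∝ prior × likelihood:
  Sp. lutea: 0.102 × 0.17 = 0.01734
  Sp. caerulea: 0.044 × 0.1 = 0.0044
  Sp. viridis: 0.127 × 0.06 = 0.00762
  Sp. nigra: 0.579 × 0.2 = 0.1158
  Sp. rubra: 0.148 × 0.135 = 0.01998
P(trait) = 0.01734 + 0.0044 + 0.00762 + 0.1158 + 0.01998 = 0.16514 → 0.165.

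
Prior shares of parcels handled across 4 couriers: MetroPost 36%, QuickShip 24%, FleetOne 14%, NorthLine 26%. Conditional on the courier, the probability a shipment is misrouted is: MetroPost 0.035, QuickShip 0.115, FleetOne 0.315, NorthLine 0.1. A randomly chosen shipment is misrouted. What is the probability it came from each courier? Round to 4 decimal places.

Unnormalized posteriors (prior × likelihood):
  MetroPost: 0.36 × 0.035 = 0.0126
  QuickShip: 0.24 × 0.115 = 0.0276
  FleetOne: 0.14 × 0.315 = 0.0441
  NorthLine: 0.26 × 0.1 = 0.026
Sum = 0.1103.
P(MetroPost | misrouted) = 0.0126/0.1103 ≈ 0.1142
P(QuickShip | misrouted) = 0.0276/0.1103 ≈ 0.2502
P(FleetOne | misrouted) = 0.0441/0.1103 ≈ 0.3998
P(NorthLine | misrouted) = 0.026/0.1103 ≈ 0.2357

MetroPost 0.1142, QuickShip 0.2502, FleetOne 0.3998, NorthLine 0.2357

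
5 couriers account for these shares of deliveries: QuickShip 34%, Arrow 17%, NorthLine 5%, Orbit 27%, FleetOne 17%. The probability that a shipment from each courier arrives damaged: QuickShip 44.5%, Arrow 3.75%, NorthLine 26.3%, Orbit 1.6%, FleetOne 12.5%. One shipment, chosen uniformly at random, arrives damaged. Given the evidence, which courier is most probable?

Prior × likelihood for each hypothesis:
  QuickShip: 0.34 × 0.445 = 0.1513
  Arrow: 0.17 × 0.0375 = 0.006375
  NorthLine: 0.05 × 0.263 = 0.01315
  Orbit: 0.27 × 0.016 = 0.00432
  FleetOne: 0.17 × 0.125 = 0.02125
Sum = 0.196395.
Largest term belongs to QuickShip, so QuickShip is most probable.

QuickShip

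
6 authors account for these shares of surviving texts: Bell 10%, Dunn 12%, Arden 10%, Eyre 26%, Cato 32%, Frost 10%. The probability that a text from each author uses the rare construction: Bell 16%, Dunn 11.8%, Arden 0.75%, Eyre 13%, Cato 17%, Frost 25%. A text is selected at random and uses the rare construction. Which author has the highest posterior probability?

Cato

Prior × likelihood for each hypothesis:
  Bell: 0.1 × 0.16 = 0.016
  Dunn: 0.12 × 0.118 = 0.01416
  Arden: 0.1 × 0.0075 = 0.00075
  Eyre: 0.26 × 0.13 = 0.0338
  Cato: 0.32 × 0.17 = 0.0544
  Frost: 0.1 × 0.25 = 0.025
Normalizing constant = 0.14411.
Largest term belongs to Cato, so Cato is most probable.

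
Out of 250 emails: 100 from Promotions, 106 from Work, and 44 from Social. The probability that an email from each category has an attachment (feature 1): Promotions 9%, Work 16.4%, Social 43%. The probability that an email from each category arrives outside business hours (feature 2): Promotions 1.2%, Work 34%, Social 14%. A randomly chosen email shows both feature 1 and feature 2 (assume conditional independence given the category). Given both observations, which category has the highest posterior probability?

Work

Compute prior × likelihood for every hypothesis:
  Promotions: 0.4 × 0.09 × 0.012 = 0.000432
  Work: 0.424 × 0.164 × 0.34 = 0.02364224
  Social: 0.176 × 0.43 × 0.14 = 0.0105952
Normalizing constant = 0.03466944.
Largest term belongs to Work, so Work is most probable.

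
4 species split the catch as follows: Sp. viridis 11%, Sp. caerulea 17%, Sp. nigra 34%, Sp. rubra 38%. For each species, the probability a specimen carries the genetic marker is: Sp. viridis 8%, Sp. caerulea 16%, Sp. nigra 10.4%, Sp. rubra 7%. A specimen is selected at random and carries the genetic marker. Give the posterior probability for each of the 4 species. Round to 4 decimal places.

Prior × likelihood for each hypothesis:
  Sp. viridis: 0.11 × 0.08 = 0.0088
  Sp. caerulea: 0.17 × 0.16 = 0.0272
  Sp. nigra: 0.34 × 0.104 = 0.03536
  Sp. rubra: 0.38 × 0.07 = 0.0266
Sum = 0.09796.
P(Sp. viridis | marker) = 0.0088/0.09796 ≈ 0.0898
P(Sp. caerulea | marker) = 0.0272/0.09796 ≈ 0.2777
P(Sp. nigra | marker) = 0.03536/0.09796 ≈ 0.3610
P(Sp. rubra | marker) = 0.0266/0.09796 ≈ 0.2715

Sp. viridis 0.0898, Sp. caerulea 0.2777, Sp. nigra 0.3610, Sp. rubra 0.2715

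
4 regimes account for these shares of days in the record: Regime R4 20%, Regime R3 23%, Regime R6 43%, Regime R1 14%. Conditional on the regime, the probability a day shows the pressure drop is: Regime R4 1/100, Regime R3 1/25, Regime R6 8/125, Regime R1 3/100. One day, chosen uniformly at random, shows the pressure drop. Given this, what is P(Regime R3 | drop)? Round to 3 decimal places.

Compute prior × likelihood for every hypothesis:
  Regime R4: 0.2 × 0.01 = 0.002
  Regime R3: 0.23 × 0.04 = 0.0092
  Regime R6: 0.43 × 0.064 = 0.02752
  Regime R1: 0.14 × 0.03 = 0.0042
Normalizing constant = 0.04292.
P(Regime R3 | evidence) = 0.0092 / 0.04292 ≈ 0.214.

0.214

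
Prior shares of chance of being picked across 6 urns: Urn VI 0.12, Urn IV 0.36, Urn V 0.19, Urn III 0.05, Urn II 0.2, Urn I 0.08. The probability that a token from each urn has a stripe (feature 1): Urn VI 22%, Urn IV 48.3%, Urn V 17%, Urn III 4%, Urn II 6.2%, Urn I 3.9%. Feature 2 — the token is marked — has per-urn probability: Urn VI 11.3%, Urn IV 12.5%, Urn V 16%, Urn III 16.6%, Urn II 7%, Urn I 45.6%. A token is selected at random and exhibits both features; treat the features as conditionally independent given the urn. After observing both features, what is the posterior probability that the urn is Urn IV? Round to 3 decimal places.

0.669

Unnormalized posteriors (prior × likelihood):
  Urn VI: 0.12 × 0.22 × 0.113 = 0.0029832
  Urn IV: 0.36 × 0.483 × 0.125 = 0.021735
  Urn V: 0.19 × 0.17 × 0.16 = 0.005168
  Urn III: 0.05 × 0.04 × 0.166 = 0.000332
  Urn II: 0.2 × 0.062 × 0.07 = 0.000868
  Urn I: 0.08 × 0.039 × 0.456 = 0.00142272
Sum = 0.03250892.
P(Urn IV | evidence) = 0.021735 / 0.03250892 ≈ 0.669.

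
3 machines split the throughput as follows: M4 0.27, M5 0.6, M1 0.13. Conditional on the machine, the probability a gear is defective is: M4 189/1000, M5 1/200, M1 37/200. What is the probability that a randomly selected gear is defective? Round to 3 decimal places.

By Bayes' rule, posterior ∝ prior × likelihood:
  M4: 0.27 × 0.189 = 0.05103
  M5: 0.6 × 0.005 = 0.003
  M1: 0.13 × 0.185 = 0.02405
P(defective) = 0.05103 + 0.003 + 0.02405 = 0.07808 → 0.078.

0.078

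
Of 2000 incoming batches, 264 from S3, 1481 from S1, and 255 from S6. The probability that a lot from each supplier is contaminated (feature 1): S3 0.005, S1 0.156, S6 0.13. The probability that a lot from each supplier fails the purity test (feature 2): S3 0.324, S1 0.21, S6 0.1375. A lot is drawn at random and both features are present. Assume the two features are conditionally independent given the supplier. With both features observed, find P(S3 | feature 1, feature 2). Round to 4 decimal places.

0.0080

Unnormalized posteriors (prior × likelihood):
  S3: 0.132 × 0.005 × 0.324 = 0.00021384
  S1: 0.7405 × 0.156 × 0.21 = 0.02425878
  S6: 0.1275 × 0.13 × 0.1375 = 0.0022790625
Normalizing constant = 0.0267516825.
P(S3 | evidence) = 0.00021384 / 0.0267516825 ≈ 0.0080.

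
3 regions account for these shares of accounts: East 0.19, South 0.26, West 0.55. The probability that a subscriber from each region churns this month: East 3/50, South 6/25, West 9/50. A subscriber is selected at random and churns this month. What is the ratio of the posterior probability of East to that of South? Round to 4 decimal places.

Prior × likelihood for each hypothesis:
  East: 0.19 × 0.06 = 0.0114
  South: 0.26 × 0.24 = 0.0624
  West: 0.55 × 0.18 = 0.099
Normalizing constant = 0.1728.
The ratio is 0.0114 / 0.0624 (the normalizer cancels) = 0.1827.

0.1827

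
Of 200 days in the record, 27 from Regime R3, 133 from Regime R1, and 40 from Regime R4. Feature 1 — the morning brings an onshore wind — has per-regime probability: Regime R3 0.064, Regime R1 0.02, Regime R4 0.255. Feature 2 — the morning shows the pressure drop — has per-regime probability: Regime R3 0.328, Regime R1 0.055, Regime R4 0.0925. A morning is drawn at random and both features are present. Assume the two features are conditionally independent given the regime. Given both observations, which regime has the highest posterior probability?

Regime R4

By Bayes' rule, posterior ∝ prior × likelihood:
  Regime R3: 0.135 × 0.064 × 0.328 = 0.00283392
  Regime R1: 0.665 × 0.02 × 0.055 = 0.0007315
  Regime R4: 0.2 × 0.255 × 0.0925 = 0.0047175
Total = 0.00828292.
Largest term belongs to Regime R4, so Regime R4 is most probable.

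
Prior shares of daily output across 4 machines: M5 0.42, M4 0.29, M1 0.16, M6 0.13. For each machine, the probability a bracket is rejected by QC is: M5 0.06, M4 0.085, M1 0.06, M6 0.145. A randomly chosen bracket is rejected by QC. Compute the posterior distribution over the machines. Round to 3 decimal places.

M5 0.322, M4 0.315, M1 0.123, M6 0.241

Unnormalized posteriors (prior × likelihood):
  M5: 0.42 × 0.06 = 0.0252
  M4: 0.29 × 0.085 = 0.02465
  M1: 0.16 × 0.06 = 0.0096
  M6: 0.13 × 0.145 = 0.01885
Total = 0.0783.
P(M5 | rejected) = 0.0252/0.0783 ≈ 0.322
P(M4 | rejected) = 0.02465/0.0783 ≈ 0.315
P(M1 | rejected) = 0.0096/0.0783 ≈ 0.123
P(M6 | rejected) = 0.01885/0.0783 ≈ 0.241
(Check: 0.322+0.315+0.123+0.241 = 1.001.)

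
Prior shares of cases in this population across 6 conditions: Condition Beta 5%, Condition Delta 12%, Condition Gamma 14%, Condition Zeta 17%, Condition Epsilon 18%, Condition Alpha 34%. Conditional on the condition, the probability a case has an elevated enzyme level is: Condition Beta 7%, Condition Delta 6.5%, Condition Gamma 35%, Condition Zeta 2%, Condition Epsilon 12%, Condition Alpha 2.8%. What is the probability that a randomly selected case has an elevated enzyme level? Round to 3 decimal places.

0.095

Compute prior × likelihood for every hypothesis:
  Condition Beta: 0.05 × 0.07 = 0.0035
  Condition Delta: 0.12 × 0.065 = 0.0078
  Condition Gamma: 0.14 × 0.35 = 0.049
  Condition Zeta: 0.17 × 0.02 = 0.0034
  Condition Epsilon: 0.18 × 0.12 = 0.0216
  Condition Alpha: 0.34 × 0.028 = 0.00952
P(elevated) = 0.0035 + 0.0078 + 0.049 + 0.0034 + 0.0216 + 0.00952 = 0.09482 → 0.095.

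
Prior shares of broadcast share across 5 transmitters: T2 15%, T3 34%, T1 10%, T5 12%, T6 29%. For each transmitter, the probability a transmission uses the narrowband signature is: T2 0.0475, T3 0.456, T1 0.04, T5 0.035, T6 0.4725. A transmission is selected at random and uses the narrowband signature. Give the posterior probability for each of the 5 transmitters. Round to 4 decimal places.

Compute prior × likelihood for every hypothesis:
  T2: 0.15 × 0.0475 = 0.007125
  T3: 0.34 × 0.456 = 0.15504
  T1: 0.1 × 0.04 = 0.004
  T5: 0.12 × 0.035 = 0.0042
  T6: 0.29 × 0.4725 = 0.137025
Total = 0.30739.
P(T2 | narrowband) = 0.007125/0.30739 ≈ 0.0232
P(T3 | narrowband) = 0.15504/0.30739 ≈ 0.5044
P(T1 | narrowband) = 0.004/0.30739 ≈ 0.0130
P(T5 | narrowband) = 0.0042/0.30739 ≈ 0.0137
P(T6 | narrowband) = 0.137025/0.30739 ≈ 0.4458
(Check: 0.0232+0.5044+0.0130+0.0137+0.4458 = 1.0001.)

T2 0.0232, T3 0.5044, T1 0.0130, T5 0.0137, T6 0.4458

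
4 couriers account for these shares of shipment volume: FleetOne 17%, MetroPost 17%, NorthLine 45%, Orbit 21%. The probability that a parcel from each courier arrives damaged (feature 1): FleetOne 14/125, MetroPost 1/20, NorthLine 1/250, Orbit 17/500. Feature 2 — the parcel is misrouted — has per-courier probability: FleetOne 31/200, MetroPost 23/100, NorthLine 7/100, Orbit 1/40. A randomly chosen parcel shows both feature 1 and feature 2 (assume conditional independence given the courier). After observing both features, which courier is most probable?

Compute prior × likelihood for every hypothesis:
  FleetOne: 0.17 × 0.112 × 0.155 = 0.0029512
  MetroPost: 0.17 × 0.05 × 0.23 = 0.001955
  NorthLine: 0.45 × 0.004 × 0.07 = 0.000126
  Orbit: 0.21 × 0.034 × 0.025 = 0.0001785
Sum = 0.0052107.
Largest term belongs to FleetOne, so FleetOne is most probable.

FleetOne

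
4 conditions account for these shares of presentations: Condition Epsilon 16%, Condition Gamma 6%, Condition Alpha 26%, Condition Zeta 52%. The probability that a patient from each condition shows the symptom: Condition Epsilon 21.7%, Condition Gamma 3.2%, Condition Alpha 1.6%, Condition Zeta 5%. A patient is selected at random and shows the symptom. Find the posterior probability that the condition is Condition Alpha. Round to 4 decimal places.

0.0623

By Bayes' rule, posterior ∝ prior × likelihood:
  Condition Epsilon: 0.16 × 0.217 = 0.03472
  Condition Gamma: 0.06 × 0.032 = 0.00192
  Condition Alpha: 0.26 × 0.016 = 0.00416
  Condition Zeta: 0.52 × 0.05 = 0.026
Normalizing constant = 0.0668.
P(Condition Alpha | evidence) = 0.00416 / 0.0668 ≈ 0.0623.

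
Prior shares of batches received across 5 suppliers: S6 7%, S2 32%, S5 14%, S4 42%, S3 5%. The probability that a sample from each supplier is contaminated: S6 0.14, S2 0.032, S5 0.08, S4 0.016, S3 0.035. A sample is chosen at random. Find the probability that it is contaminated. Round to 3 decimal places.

0.040

By Bayes' rule, posterior ∝ prior × likelihood:
  S6: 0.07 × 0.14 = 0.0098
  S2: 0.32 × 0.032 = 0.01024
  S5: 0.14 × 0.08 = 0.0112
  S4: 0.42 × 0.016 = 0.00672
  S3: 0.05 × 0.035 = 0.00175
P(contaminated) = 0.0098 + 0.01024 + 0.0112 + 0.00672 + 0.00175 = 0.03971 → 0.040.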